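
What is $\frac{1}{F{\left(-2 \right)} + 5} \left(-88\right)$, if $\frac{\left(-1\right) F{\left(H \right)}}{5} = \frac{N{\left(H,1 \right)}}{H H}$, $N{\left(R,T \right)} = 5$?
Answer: $\frac{352}{5} \approx 70.4$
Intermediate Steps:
$F{\left(H \right)} = - \frac{25}{H^{2}}$ ($F{\left(H \right)} = - 5 \frac{5}{H H} = - 5 \frac{5}{H^{2}} = - \frac{25}{H^{2}}$)
$\frac{1}{F{\left(-2 \right)} + 5} \left(-88\right) = \frac{1}{- \frac{25}{4} + 5} \left(-88\right) = \frac{1}{- \frac{5}{4}} \left(-88\right) = \left(- \frac{4}{5}\right) \left(-88\right) = \frac{352}{5}$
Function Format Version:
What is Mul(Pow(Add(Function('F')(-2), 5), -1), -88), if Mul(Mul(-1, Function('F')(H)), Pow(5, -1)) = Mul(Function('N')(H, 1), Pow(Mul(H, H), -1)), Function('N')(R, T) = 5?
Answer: Rational(352, 5) ≈ 70.400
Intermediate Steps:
Function('F')(H) = Mul(-25, Pow(H, -2)) (Function('F')(H) = Mul(-5, Mul(5, Pow(Mul(H, H), -1))) = Mul(-5, Mul(5, Pow(Pow(H, 2), -1))) = Mul(-5, Mul(5, Pow(H, -2))) = Mul(-25, Pow(H, -2)))
Mul(Pow(Add(Function('F')(-2), 5), -1), -88) = Mul(Pow(Add(Mul(-25, Pow(-2, -2)), 5), -1), -88) = Mul(Pow(Add(Mul(-25, Rational(1, 4)), 5), -1), -88) = Mul(Pow(Add(Rational(-25, 4), 5), -1), -88) = Mul(Pow(Rational(-5, 4), -1), -88) = Mul(Rational(-4, 5), -88) = Rational(352, 5)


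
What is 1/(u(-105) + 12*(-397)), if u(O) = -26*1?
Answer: -1/4790 ≈ -0.00020877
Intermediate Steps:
u(O) = -26
1/(u(-105) + 12*(-397)) = 1/(-26 + 12*(-397)) = 1/(-26 - 4764) = 1/(-4790) = -1/4790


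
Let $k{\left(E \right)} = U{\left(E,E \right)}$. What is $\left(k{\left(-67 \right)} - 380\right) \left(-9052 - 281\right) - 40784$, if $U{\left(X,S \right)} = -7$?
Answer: $3571087$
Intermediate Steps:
$k{\left(E \right)} = -7$
$\left(k{\left(-67 \right)} - 380\right) \left(-9052 - 281\right) - 40784 = \left(-7 - 380\right) \left(-9052 - 281\right) - 40784 = \left(-387\right) \left(-9333\right) - 40784 = 3611871 - 40784 = 3571087$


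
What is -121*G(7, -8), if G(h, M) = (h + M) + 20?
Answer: -2299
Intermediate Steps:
G(h, M) = 20 + M + h (G(h, M) = (M + h) + 20 = 20 + M + h)
-121*G(7, -8) = -121*(20 - 8 + 7) = -121*19 = -2299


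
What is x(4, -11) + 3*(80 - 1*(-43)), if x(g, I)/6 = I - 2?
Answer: 291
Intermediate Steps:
x(g, I) = -12 + 6*I (x(g, I) = 6*(I - 2) = 6*(-2 + I) = -12 + 6*I)
x(4, -11) + 3*(80 - 1*(-43)) = (-12 + 6*(-11)) + 3*(80 - 1*(-43)) = (-12 - 66) + 3*(80 + 43) = -78 + 3*123 = -78 + 369 = 291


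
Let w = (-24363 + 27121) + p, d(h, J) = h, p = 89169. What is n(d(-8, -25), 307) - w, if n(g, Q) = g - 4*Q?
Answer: -93163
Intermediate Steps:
w = 91927 (w = (-24363 + 27121) + 89169 = 2758 + 89169 = 91927)
n(d(-8, -25), 307) - w = (-8 - 4*307) - 1*91927 = (-8 - 1228) - 91927 = -1236 - 91927 = -93163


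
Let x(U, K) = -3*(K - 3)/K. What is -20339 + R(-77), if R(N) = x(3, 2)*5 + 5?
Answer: -40653/2 ≈ -20327.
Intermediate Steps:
x(U, K) = -3*(-3 + K)/K
R(N) = 25/2 (R(N) = (-3 + 9/2)*5 + 5 = (3/2)*5 + 5 = 15/2 + 5 = 25/2)
-20339 + R(-77) = -20339 + 25/2 = -40653/2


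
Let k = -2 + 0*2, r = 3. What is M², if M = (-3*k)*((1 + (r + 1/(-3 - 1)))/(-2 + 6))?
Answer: 2025/64 ≈ 31.641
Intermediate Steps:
k = -2 (k = -2 + 0 = -2)
M = 45/8 (M = (-3*(-2))*((1 + (3 + 1/(-3 - 1)))/(-2 + 6)) = 6*((1 + (3 + 1/(-4)))/4) = 6*((1 + (3 - ¼))*(¼)) = 6*((1 + 11/4)*(¼)) = 6*((15/4)*(¼)) = 6*(15/16) = 45/8 ≈ 5.6250)
M² = (45/8)² = 2025/64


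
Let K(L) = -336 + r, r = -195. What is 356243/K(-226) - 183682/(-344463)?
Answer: -40871665789/60969951 ≈ -670.36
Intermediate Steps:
K(L) = -531 (K(L) = -336 - 195 = -531)
356243/K(-226) - 183682/(-344463) = 356243/(-531) - 183682/(-344463) = 356243*(-1/531) - 183682*(-1/344463) = -356243/531 + 183682/344463 = -40871665789/60969951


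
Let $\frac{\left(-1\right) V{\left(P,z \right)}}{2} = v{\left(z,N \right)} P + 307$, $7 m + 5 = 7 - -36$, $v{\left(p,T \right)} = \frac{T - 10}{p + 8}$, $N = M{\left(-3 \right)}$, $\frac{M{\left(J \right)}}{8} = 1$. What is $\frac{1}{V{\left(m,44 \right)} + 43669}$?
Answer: $\frac{91}{3918043} \approx 2.3226 \cdot 10^{-5}$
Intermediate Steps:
$M{\left(J \right)} = 8$ ($M{\left(J \right)} = 8 \cdot 1 = 8$)
$N = 8$
$v{\left(p,T \right)} = \frac{-10 + T}{8 + p}$
$m = \frac{38}{7}$ ($m = - \frac{5}{7} + \frac{7 - -36}{7} = - \frac{5}{7} + \frac{7 + 36}{7} = - \frac{5}{7} + \frac{1}{7} \cdot 43 = - \frac{5}{7} + \frac{43}{7} = \frac{38}{7} \approx 5.4286$)
$V{\left(P,z \right)} = -614 + \frac{4 P}{8 + z}$ ($V{\left(P,z \right)} = - 2 \left(\frac{-10 + 8}{8 + z} P + 307\right) = - 2 \left(\frac{1}{8 + z} \left(-2\right) P + 307\right) = - 2 \left(- \frac{2}{8 + z} P + 307\right) = - 2 \left(- \frac{2 P}{8 + z} + 307\right) = - 2 \left(307 - \frac{2 P}{8 + z}\right) = -614 + \frac{4 P}{8 + z}$)
$\frac{1}{V{\left(m,44 \right)} + 43669} = \frac{1}{\frac{2 \left(-2456 - 13508 + 2 \cdot \frac{38}{7}\right)}{8 + 44} + 43669} = \frac{1}{\frac{2 \left(-2456 - 13508 + \frac{76}{7}\right)}{52} + 43669} = \frac{1}{2 \cdot \frac{1}{52} \left(- \frac{111672}{7}\right) + 43669} = \frac{1}{- \frac{55836}{91} + 43669} = \frac{1}{\frac{3918043}{91}} = \frac{91}{3918043}$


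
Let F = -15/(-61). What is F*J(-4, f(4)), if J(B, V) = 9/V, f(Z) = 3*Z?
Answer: 45/244 ≈ 0.18443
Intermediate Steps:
F = 15/61 (F = -15*(-1/61) = 15/61 ≈ 0.24590)
F*J(-4, f(4)) = 15*(9/((3*4)))/61 = 15*(9/12)/61 = 15*(9*(1/12))/61 = (15/61)*(¾) = 45/244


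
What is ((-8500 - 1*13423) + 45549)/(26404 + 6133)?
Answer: 23626/32537 ≈ 0.72613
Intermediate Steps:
((-8500 - 1*13423) + 45549)/(26404 + 6133) = ((-8500 - 13423) + 45549)/32537 = (-21923 + 45549)*(1/32537) = 23626*(1/32537) = 23626/32537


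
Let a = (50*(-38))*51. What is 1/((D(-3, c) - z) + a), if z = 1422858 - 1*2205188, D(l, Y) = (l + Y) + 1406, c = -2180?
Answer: 1/684653 ≈ 1.4606e-6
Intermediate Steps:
D(l, Y) = 1406 + Y + l (D(l, Y) = (Y + l) + 1406 = 1406 + Y + l)
z = -782330 (z = 1422858 - 2205188 = -782330)
a = -96900 (a = -1900*51 = -96900)
1/((D(-3, c) - z) + a) = 1/(((1406 - 2180 - 3) - 1*(-782330)) - 96900) = 1/((-777 + 782330) - 96900) = 1/(781553 - 96900) = 1/684653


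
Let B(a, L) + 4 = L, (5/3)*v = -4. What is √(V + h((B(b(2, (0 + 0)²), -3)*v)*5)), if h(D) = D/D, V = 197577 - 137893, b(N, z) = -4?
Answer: √59685 ≈ 244.31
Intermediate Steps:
v = -12/5 (v = (⅗)*(-4) = -12/5 ≈ -2.4000)
B(a, L) = -4 + L
V = 59684
h(D) = 1
√(V + h((B(b(2, (0 + 0)²), -3)*v)*5)) = √(59684 + 1) = √59685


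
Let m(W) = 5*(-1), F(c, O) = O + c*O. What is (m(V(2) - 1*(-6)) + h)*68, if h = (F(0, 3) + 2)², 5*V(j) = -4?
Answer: 1360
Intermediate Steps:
V(j) = -⅘ (V(j) = (⅕)*(-4) = -⅘)
F(c, O) = O + O*c
m(W) = -5
h = 25 (h = (3*(1 + 0) + 2)² = (3*1 + 2)² = (3 + 2)² = 5² = 25)
(m(V(2) - 1*(-6)) + h)*68 = (-5 + 25)*68 = 20*68 = 1360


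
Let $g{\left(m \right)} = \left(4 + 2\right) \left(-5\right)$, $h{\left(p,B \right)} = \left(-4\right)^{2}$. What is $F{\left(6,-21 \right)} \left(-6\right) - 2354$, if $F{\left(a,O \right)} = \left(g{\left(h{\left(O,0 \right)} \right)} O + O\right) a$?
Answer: $-24278$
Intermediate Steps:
$h{\left(p,B \right)} = 16$
$g{\left(m \right)} = -30$ ($g{\left(m \right)} = 6 \left(-5\right) = -30$)
$F{\left(a,O \right)} = - 29 O a$ ($F{\left(a,O \right)} = \left(- 30 O + O\right) a = - 29 O a$)
$F{\left(6,-21 \right)} \left(-6\right) - 2354 = \left(-29\right) \left(-21\right) 6 \left(-6\right) - 2354 = 3654 \left(-6\right) - 2354 = -21924 - 2354 = -24278$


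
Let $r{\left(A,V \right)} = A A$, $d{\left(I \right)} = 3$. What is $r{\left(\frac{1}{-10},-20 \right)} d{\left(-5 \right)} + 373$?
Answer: $\frac{37303}{100} \approx 373.03$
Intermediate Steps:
$r{\left(A,V \right)} = A^{2}$
$r{\left(\frac{1}{-10},-20 \right)} d{\left(-5 \right)} + 373 = \left(\frac{1}{-10}\right)^{2} \cdot 3 + 373 = \left(- \frac{1}{10}\right)^{2} \cdot 3 + 373 = \frac{1}{100} \cdot 3 + 373 = \frac{3}{100} + 373 = \frac{37303}{100}$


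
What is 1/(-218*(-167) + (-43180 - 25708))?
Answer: -1/32482 ≈ -3.0786e-5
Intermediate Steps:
1/(-218*(-167) + (-43180 - 25708)) = 1/(36406 - 68888) = 1/(-32482) = -1/32482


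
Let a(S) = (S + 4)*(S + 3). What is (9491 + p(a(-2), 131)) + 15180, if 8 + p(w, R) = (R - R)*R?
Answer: 24663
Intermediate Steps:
a(S) = (3 + S)*(4 + S) (a(S) = (4 + S)*(3 + S) = (3 + S)*(4 + S))
p(w, R) = -8 (p(w, R) = -8 + (R - R)*R = -8 + 0*R = -8 + 0 = -8)
(9491 + p(a(-2), 131)) + 15180 = (9491 - 8) + 15180 = 9483 + 15180 = 24663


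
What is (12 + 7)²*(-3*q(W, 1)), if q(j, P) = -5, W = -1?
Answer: 5415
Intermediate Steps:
(12 + 7)²*(-3*q(W, 1)) = (12 + 7)²*(-3*(-5)) = 19²*15 = 361*15 = 5415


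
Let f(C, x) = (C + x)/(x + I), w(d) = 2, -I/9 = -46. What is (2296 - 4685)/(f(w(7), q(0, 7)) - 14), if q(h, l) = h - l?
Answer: 972323/5703 ≈ 170.49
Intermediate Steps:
I = 414 (I = -9*(-46) = 414)
f(C, x) = (C + x)/(414 + x) (f(C, x) = (C + x)/(x + 414) = (C + x)/(414 + x))
(2296 - 4685)/(f(w(7), q(0, 7)) - 14) = (2296 - 4685)/((2 + (0 - 1*7))/(414 + (0 - 1*7)) - 14) = -2389/((2 + (0 - 7))/(414 + (0 - 7)) - 14) = -2389/((2 - 7)/(414 - 7) - 14) = -2389/(-5/407 - 14) = -2389/(-5703/407) = -2389*(-407/5703) = 972323/5703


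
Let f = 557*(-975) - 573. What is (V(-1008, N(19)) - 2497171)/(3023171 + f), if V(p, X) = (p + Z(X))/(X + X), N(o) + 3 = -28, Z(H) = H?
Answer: -154823563/153730426 ≈ -1.0071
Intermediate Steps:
f = -543648 (f = -543075 - 573 = -543648)
N(o) = -31 (N(o) = -3 - 28 = -31)
V(p, X) = (X + p)/(2*X) (V(p, X) = (p + X)/(X + X) = (X + p)/((2*X)) = (X + p)*(1/(2*X)) = (X + p)/(2*X))
(V(-1008, N(19)) - 2497171)/(3023171 + f) = ((1/2)*(-31 - 1008)/(-31) - 2497171)/(3023171 - 543648) = ((1/2)*(-1/31)*(-1039) - 2497171)/2479523 = (1039/62 - 2497171)*(1/2479523) = -154823563/62*1/2479523 = -154823563/153730426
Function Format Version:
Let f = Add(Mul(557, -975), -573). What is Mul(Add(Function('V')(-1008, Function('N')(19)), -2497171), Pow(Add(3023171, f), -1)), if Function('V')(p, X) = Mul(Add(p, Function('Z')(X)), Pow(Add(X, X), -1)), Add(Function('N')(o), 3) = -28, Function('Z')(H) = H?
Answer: Rational(-154823563, 153730426) ≈ -1.0071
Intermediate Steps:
f = -543648 (f = Add(-543075, -573) = -543648)
Function('N')(o) = -31 (Function('N')(o) = Add(-3, -28) = -31)
Function('V')(p, X) = Mul(Rational(1, 2), Pow(X, -1), Add(X, p)) (Function('V')(p, X) = Mul(Add(p, X), Pow(Add(X, X), -1)) = Mul(Add(X, p), Pow(Mul(2, X), -1)) = Mul(Add(X, p), Mul(Rational(1, 2), Pow(X, -1))) = Mul(Rational(1, 2), Pow(X, -1), Add(X, p)))
Mul(Add(Function('V')(-1008, Function('N')(19)), -2497171), Pow(Add(3023171, f), -1)) = Mul(Add(Mul(Rational(1, 2), Pow(-31, -1), Add(-31, -1008)), -2497171), Pow(Add(3023171, -543648), -1)) = Mul(Add(Mul(Rational(1, 2), Rational(-1, 31), -1039), -2497171), Pow(2479523, -1)) = Mul(Add(Rational(1039, 62), -2497171), Rational(1, 2479523)) = Mul(Rational(-154823563, 62), Rational(1, 2479523)) = Rational(-154823563, 153730426)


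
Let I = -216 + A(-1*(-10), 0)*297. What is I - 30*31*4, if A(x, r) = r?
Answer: -3936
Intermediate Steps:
I = -216 (I = -216 + 0*297 = -216 + 0 = -216)
I - 30*31*4 = -216 - 30*31*4 = -216 - 930*4 = -216 - 3720 = -3936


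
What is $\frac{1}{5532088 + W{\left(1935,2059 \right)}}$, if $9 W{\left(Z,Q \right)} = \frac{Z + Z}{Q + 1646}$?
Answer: $\frac{741}{4099277294} \approx 1.8076 \cdot 10^{-7}$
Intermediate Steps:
$W{\left(Z,Q \right)} = \frac{2 Z}{9 \left(1646 + Q\right)}$ ($W{\left(Z,Q \right)} = \frac{\left(Z + Z\right) \frac{1}{Q + 1646}}{9} = \frac{2 Z \frac{1}{1646 + Q}}{9} = \frac{2 Z}{9 \left(1646 + Q\right)}$)
$\frac{1}{5532088 + W{\left(1935,2059 \right)}} = \frac{1}{5532088 + \frac{2}{9} \cdot 1935 \frac{1}{1646 + 2059}} = \frac{1}{5532088 + \frac{2}{9} \cdot 1935 \cdot \frac{1}{3705}} = \frac{1}{5532088 + \frac{86}{741}} = \frac{1}{\frac{4099277294}{741}} = \frac{741}{4099277294}$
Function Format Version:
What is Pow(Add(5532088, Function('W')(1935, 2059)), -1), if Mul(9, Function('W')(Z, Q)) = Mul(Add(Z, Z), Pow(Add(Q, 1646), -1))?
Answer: Rational(741, 4099277294) ≈ 1.8076e-7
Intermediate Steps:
Function('W')(Z, Q) = Mul(Rational(2, 9), Z, Pow(Add(1646, Q), -1)) (Function('W')(Z, Q) = Mul(Rational(1, 9), Mul(Add(Z, Z), Pow(Add(Q, 1646), -1))) = Mul(Rational(1, 9), Mul(Mul(2, Z), Pow(Add(1646, Q), -1))) = Mul(Rational(1, 9), Mul(2, Z, Pow(Add(1646, Q), -1))) = Mul(Rational(2, 9), Z, Pow(Add(1646, Q), -1)))
Pow(Add(5532088, Function('W')(1935, 2059)), -1) = Pow(Add(5532088, Mul(Rational(2, 9), 1935, Pow(Add(1646, 2059), -1))), -1) = Pow(Add(5532088, Mul(Rational(2, 9), 1935, Pow(3705, -1))), -1) = Pow(Add(5532088, Mul(Rational(2, 9), 1935, Rational(1, 3705))), -1) = Pow(Add(5532088, Rational(86, 741)), -1) = Pow(Rational(4099277294, 741), -1) = Rational(741, 4099277294)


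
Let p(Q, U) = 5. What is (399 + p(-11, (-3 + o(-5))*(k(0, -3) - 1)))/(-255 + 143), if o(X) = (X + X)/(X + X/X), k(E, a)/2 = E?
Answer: -101/28 ≈ -3.6071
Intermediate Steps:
k(E, a) = 2*E
o(X) = 2*X/(1 + X) (o(X) = (2*X)/(X + 1) = (2*X)/(1 + X) = 2*X/(1 + X))
(399 + p(-11, (-3 + o(-5))*(k(0, -3) - 1)))/(-255 + 143) = (399 + 5)/(-255 + 143) = 404/(-112) = 404*(-1/112) = -101/28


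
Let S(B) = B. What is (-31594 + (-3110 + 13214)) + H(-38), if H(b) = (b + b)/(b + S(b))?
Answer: -21489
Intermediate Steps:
H(b) = 1 (H(b) = (b + b)/(b + b) = (2*b)/((2*b)) = (2*b)*(1/(2*b)) = 1)
(-31594 + (-3110 + 13214)) + H(-38) = (-31594 + (-3110 + 13214)) + 1 = (-31594 + 10104) + 1 = -21490 + 1 = -21489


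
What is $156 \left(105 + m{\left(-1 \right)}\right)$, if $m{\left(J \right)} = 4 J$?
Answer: $15756$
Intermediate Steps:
$156 \left(105 + m{\left(-1 \right)}\right) = 156 \left(105 + 4 \left(-1\right)\right) = 156 \left(105 - 4\right) = 156 \cdot 101 = 15756$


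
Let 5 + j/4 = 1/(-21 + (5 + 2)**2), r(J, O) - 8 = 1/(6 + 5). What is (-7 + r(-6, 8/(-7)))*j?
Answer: -1668/77 ≈ -21.662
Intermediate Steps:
r(J, O) = 89/11 (r(J, O) = 8 + 1/(6 + 5) = 8 + 1/11 = 89/11)
j = -139/7 (j = -20 + 4/(-21 + (5 + 2)**2) = -20 + 4/(-21 + 7**2) = -20 + 4/(-21 + 49) = -20 + 4/28 = -20 + 4*(1/28) = -20 + 1/7 = -139/7 ≈ -19.857)
(-7 + r(-6, 8/(-7)))*j = (-7 + 89/11)*(-139/7) = (12/11)*(-139/7) = -1668/77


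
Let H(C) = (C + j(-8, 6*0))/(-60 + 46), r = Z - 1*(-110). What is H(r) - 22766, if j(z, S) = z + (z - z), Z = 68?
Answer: -159447/7 ≈ -22778.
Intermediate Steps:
r = 178 (r = 68 - 1*(-110) = 68 + 110 = 178)
j(z, S) = z (j(z, S) = z + 0 = z)
H(C) = 4/7 - C/14 (H(C) = (C - 8)/(-60 + 46) = (-8 + C)/(-14) = (-8 + C)*(-1/14) = 4/7 - C/14)
H(r) - 22766 = (4/7 - 1/14*178) - 22766 = (4/7 - 89/7) - 22766 = -85/7 - 22766 = -159447/7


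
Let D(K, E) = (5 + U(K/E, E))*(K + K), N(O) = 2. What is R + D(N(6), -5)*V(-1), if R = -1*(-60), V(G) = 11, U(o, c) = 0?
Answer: 280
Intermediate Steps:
R = 60
D(K, E) = 10*K (D(K, E) = (5 + 0)*(K + K) = 5*(2*K) = 10*K)
R + D(N(6), -5)*V(-1) = 60 + (10*2)*11 = 60 + 20*11 = 60 + 220 = 280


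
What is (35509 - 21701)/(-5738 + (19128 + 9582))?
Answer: 3452/5743 ≈ 0.60108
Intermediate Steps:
(35509 - 21701)/(-5738 + (19128 + 9582)) = 13808/(-5738 + 28710) = 13808/22972 = 13808*(1/22972) = 3452/5743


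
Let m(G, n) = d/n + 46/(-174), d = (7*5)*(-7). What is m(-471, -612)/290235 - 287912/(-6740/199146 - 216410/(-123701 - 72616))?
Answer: -15099314889708209140232/56036904699438135 ≈ -2.6945e+5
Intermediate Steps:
d = -245 (d = 35*(-7) = -245)
m(G, n) = -23/87 - 245/n (m(G, n) = -245/n + 46/(-174) = -245/n + 46*(-1/174) = -245/n - 23/87 = -23/87 - 245/n)
m(-471, -612)/290235 - 287912/(-6740/199146 - 216410/(-123701 - 72616)) = (-23/87 - 245/(-612))/290235 - 287912/(-6740/199146 - 216410/(-123701 - 72616)) = (-23/87 - 245*(-1/612))*(1/290235) - 287912/(-6740*1/199146 - 216410/(-196317)) = (-23/87 + 245/612)*(1/290235) - 287912/(-3370/99573 - 216410*(-1/196317)) = (2413/17748)*(1/290235) - 287912/(-3370/99573 + 216410/196317) = 2413/5151090780 - 287912/6962334880/6515957547 = 2413/5151090780 - 287912*6515957547/6962334880 = 2413/5151090780 - 234502796158983/870291860 = -15099314889708209140232/56036904699438135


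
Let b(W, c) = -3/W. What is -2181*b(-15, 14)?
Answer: -2181/5 ≈ -436.20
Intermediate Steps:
-2181*b(-15, 14) = -(-6543)/(-15) = -(-6543)*(-1)/15 = -2181*1/5 = -2181/5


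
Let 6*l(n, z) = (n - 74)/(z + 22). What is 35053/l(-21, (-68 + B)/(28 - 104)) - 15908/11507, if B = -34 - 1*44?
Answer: -1099977447157/20770135 ≈ -52960.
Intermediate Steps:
B = -78 (B = -34 - 44 = -78)
l(n, z) = (-74 + n)/(6*(22 + z)) (l(n, z) = ((n - 74)/(z + 22))/6 = ((-74 + n)/(22 + z))/6 = (-74 + n)/(6*(22 + z)))
35053/l(-21, (-68 + B)/(28 - 104)) - 15908/11507 = 35053/(((-74 - 21)/(6*(22 + (-68 - 78)/(28 - 104))))) - 15908/11507 = 35053/(((1/6)*(-95)/(22 - 146/(-76)))) - 15908*1/11507 = 35053/(((1/6)*(-95)/(22 - 146*(-1/76)))) - 15908/11507 = 35053/(((1/6)*(-95)/(22 + 73/38))) - 15908/11507 = 35053/(((1/6)*(-95)/(909/38))) - 15908/11507 = 35053/(((1/6)*(38/909)*(-95))) - 15908/11507 = 35053/(-1805/2727) - 15908/11507 = 35053*(-2727/1805) - 15908/11507 = -95589531/1805 - 15908/11507 = -1099977447157/20770135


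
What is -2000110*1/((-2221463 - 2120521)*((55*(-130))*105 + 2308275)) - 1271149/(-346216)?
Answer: 107455773127968677/29267147244319920 ≈ 3.6716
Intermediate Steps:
-2000110*1/((-2221463 - 2120521)*((55*(-130))*105 + 2308275)) - 1271149/(-346216) = -2000110*(-1/(4341984*(-7150*105 + 2308275))) - 1271149*(-1/346216) = -2000110*(-1/(4341984*(-750750 + 2308275))) + 1271149/346216 = -2000110/(1557525*(-4341984)) + 1271149/346216 = -2000110/(-6762748629600) + 1271149/346216 = -2000110*(-1/6762748629600) + 1271149/346216 = 200011/676274862960 + 1271149/346216 = 107455773127968677/29267147244319920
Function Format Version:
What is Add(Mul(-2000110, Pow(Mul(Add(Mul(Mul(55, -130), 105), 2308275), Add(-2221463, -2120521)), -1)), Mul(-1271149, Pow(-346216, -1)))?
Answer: Rational(107455773127968677, 29267147244319920) ≈ 3.6716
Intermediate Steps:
Add(Mul(-2000110, Pow(Mul(Add(Mul(Mul(55, -130), 105), 2308275), Add(-2221463, -2120521)), -1)), Mul(-1271149, Pow(-346216, -1))) = Add(Mul(-2000110, Pow(Mul(Add(Mul(-7150, 105), 2308275), -4341984), -1)), Mul(-1271149, Rational(-1, 346216))) = Add(Mul(-2000110, Pow(Mul(Add(-750750, 2308275), -4341984), -1)), Rational(1271149, 346216)) = Add(Mul(-2000110, Pow(Mul(1557525, -4341984), -1)), Rational(1271149, 346216)) = Add(Mul(-2000110, Pow(-6762748629600, -1)), Rational(1271149, 346216)) = Add(Mul(-2000110, Rational(-1, 6762748629600)), Rational(1271149, 346216)) = Add(Rational(200011, 676274862960), Rational(1271149, 346216)) = Rational(107455773127968677, 29267147244319920)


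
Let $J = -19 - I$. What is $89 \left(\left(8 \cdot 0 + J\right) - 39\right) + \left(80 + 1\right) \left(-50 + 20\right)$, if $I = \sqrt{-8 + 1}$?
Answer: $-7592 - 89 i \sqrt{7} \approx -7592.0 - 235.47 i$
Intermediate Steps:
$I = i \sqrt{7}$ ($I = \sqrt{-7} = i \sqrt{7} \approx 2.6458 i$)
$J = -19 - i \sqrt{7} \approx -19.0 - 2.6458 i$
$89 \left(\left(8 \cdot 0 + J\right) - 39\right) + \left(80 + 1\right) \left(-50 + 20\right) = 89 \left(\left(8 \cdot 0 - \left(19 + i \sqrt{7}\right)\right) - 39\right) + \left(80 + 1\right) \left(-50 + 20\right) = 89 \left(\left(0 - \left(19 + i \sqrt{7}\right)\right) - 39\right) + 81 \left(-30\right) = 89 \left(\left(-19 - i \sqrt{7}\right) - 39\right) - 2430 = 89 \left(-58 - i \sqrt{7}\right) - 2430 = \left(-5162 - 89 i \sqrt{7}\right) - 2430 = -7592 - 89 i \sqrt{7}$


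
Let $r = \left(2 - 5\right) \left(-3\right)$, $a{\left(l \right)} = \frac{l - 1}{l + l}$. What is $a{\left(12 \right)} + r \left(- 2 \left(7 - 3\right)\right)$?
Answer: $- \frac{1717}{24} \approx -71.542$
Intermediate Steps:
$a{\left(l \right)} = \frac{-1 + l}{2 l}$
$r = 9$ ($r = \left(-3\right) \left(-3\right) = 9$)
$a{\left(12 \right)} + r \left(- 2 \left(7 - 3\right)\right) = \frac{-1 + 12}{2 \cdot 12} + 9 \left(- 2 \left(7 - 3\right)\right) = \frac{1}{2} \cdot \frac{1}{12} \cdot 11 + 9 \left(- 2 \left(7 + \left(2 - 5\right)\right)\right) = \frac{11}{24} + 9 \left(- 2 \left(7 - 3\right)\right) = \frac{11}{24} + 9 \left(\left(-2\right) 4\right) = \frac{11}{24} + 9 \left(-8\right) = \frac{11}{24} - 72 = - \frac{1717}{24}$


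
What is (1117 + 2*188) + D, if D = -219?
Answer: 1274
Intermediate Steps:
(1117 + 2*188) + D = (1117 + 2*188) - 219 = (1117 + 376) - 219 = 1493 - 219 = 1274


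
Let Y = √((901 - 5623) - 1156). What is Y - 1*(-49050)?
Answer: 49050 + I*√5878 ≈ 49050.0 + 76.668*I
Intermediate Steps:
Y = I*√5878 (Y = √(-4722 - 1156) = √(-5878) = I*√5878 ≈ 76.668*I)
Y - 1*(-49050) = I*√5878 - 1*(-49050) = I*√5878 + 49050 = 49050 + I*√5878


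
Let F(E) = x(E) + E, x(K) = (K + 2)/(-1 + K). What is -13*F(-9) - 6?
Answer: 1019/10 ≈ 101.90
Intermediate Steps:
x(K) = (2 + K)/(-1 + K)
F(E) = E + (2 + E)/(-1 + E) (F(E) = (2 + E)/(-1 + E) + E = E + (2 + E)/(-1 + E))
-13*F(-9) - 6 = -13*(2 + (-9)**2)/(-1 - 9) - 6 = -13*(2 + 81)/(-10) - 6 = -(-13)*83/10 - 6 = -13*(-83/10) - 6 = 1079/10 - 6 = 1019/10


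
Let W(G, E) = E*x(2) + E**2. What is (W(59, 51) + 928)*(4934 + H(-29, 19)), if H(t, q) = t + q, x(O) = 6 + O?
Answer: 19385788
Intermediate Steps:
H(t, q) = q + t
W(G, E) = E**2 + 8*E (W(G, E) = E*(6 + 2) + E**2 = E*8 + E**2 = 8*E + E**2 = E**2 + 8*E)
(W(59, 51) + 928)*(4934 + H(-29, 19)) = (51*(8 + 51) + 928)*(4934 + (19 - 29)) = (51*59 + 928)*(4934 - 10) = (3009 + 928)*4924 = 3937*4924 = 19385788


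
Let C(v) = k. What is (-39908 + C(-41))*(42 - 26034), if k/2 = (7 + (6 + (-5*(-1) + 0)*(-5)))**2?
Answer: 1029803040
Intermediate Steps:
k = 288 (k = 2*(7 + (6 + (-5*(-1) + 0)*(-5)))**2 = 2*(7 + (6 + (5 + 0)*(-5)))**2 = 2*(7 + (6 + 5*(-5)))**2 = 2*(7 + (6 - 25))**2 = 2*(7 - 19)**2 = 2*(-12)**2 = 2*144 = 288)
C(v) = 288
(-39908 + C(-41))*(42 - 26034) = (-39908 + 288)*(42 - 26034) = -39620*(-25992) = 1029803040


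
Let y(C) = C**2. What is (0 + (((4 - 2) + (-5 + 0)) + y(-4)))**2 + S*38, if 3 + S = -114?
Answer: -4277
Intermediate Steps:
S = -117 (S = -3 - 114 = -117)
(0 + (((4 - 2) + (-5 + 0)) + y(-4)))**2 + S*38 = (0 + (((4 - 2) + (-5 + 0)) + (-4)**2))**2 - 117*38 = (0 + ((2 - 5) + 16))**2 - 4446 = (0 + (-3 + 16))**2 - 4446 = (0 + 13)**2 - 4446 = 13**2 - 4446 = 169 - 4446 = -4277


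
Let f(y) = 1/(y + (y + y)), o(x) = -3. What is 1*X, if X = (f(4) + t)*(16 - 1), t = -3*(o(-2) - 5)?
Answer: 1445/4 ≈ 361.25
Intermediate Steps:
f(y) = 1/(3*y) (f(y) = 1/(y + 2*y) = 1/(3*y))
t = 24 (t = -3*(-3 - 5) = -3*(-8) = 24)
X = 1445/4 (X = ((⅓)/4 + 24)*(16 - 1) = ((⅓)*(¼) + 24)*15 = (1/12 + 24)*15 = (289/12)*15 = 1445/4 ≈ 361.25)
1*X = 1*(1445/4) = 1445/4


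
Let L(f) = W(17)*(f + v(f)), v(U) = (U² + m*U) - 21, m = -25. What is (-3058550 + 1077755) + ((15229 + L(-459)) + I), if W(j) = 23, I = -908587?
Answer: 2224395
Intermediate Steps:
v(U) = -21 + U² - 25*U (v(U) = (U² - 25*U) - 21 = -21 + U² - 25*U)
L(f) = -483 - 552*f + 23*f² (L(f) = 23*(f + (-21 + f² - 25*f)) = 23*(-21 + f² - 24*f) = -483 - 552*f + 23*f²)
(-3058550 + 1077755) + ((15229 + L(-459)) + I) = (-3058550 + 1077755) + ((15229 + (-483 - 552*(-459) + 23*(-459)²)) - 908587) = -1980795 + ((15229 + (-483 + 253368 + 23*210681)) - 908587) = -1980795 + ((15229 + (-483 + 253368 + 4845663)) - 908587) = -1980795 + ((15229 + 5098548) - 908587) = -1980795 + (5113777 - 908587) = -1980795 + 4205190 = 2224395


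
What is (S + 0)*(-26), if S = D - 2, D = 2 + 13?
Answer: -338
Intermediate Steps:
D = 15
S = 13 (S = 15 - 2 = 13)
(S + 0)*(-26) = (13 + 0)*(-26) = 13*(-26) = -338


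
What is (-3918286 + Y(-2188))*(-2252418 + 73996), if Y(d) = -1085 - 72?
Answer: 8538200858946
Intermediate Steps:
Y(d) = -1157
(-3918286 + Y(-2188))*(-2252418 + 73996) = (-3918286 - 1157)*(-2252418 + 73996) = -3919443*(-2178422) = 8538200858946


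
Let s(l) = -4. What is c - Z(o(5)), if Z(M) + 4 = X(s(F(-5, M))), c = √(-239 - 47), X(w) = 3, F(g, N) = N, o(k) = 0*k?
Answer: 1 + I*√286 ≈ 1.0 + 16.912*I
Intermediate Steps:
o(k) = 0
c = I*√286 (c = √(-286) = I*√286 ≈ 16.912*I)
Z(M) = -1 (Z(M) = -4 + 3 = -1)
c - Z(o(5)) = I*√286 - 1*(-1) = I*√286 + 1 = 1 + I*√286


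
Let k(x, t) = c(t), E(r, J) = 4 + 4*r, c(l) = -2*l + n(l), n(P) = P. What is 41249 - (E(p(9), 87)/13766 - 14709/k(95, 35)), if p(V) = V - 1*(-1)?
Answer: 9835847528/240905 ≈ 40829.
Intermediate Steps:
p(V) = 1 + V (p(V) = V + 1 = 1 + V)
c(l) = -l (c(l) = -2*l + l = -l)
k(x, t) = -t
41249 - (E(p(9), 87)/13766 - 14709/k(95, 35)) = 41249 - ((4 + 4*(1 + 9))/13766 - 14709/((-1*35))) = 41249 - ((4 + 4*10)*(1/13766) - 14709/(-35)) = 41249 - ((4 + 40)*(1/13766) - 14709*(-1/35)) = 41249 - (44*(1/13766) + 14709/35) = 41249 - (22/6883 + 14709/35) = 41249 - 1*101242817/240905 = 41249 - 101242817/240905 = 9835847528/240905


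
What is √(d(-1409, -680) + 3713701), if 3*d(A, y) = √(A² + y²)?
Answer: √(33423309 + 3*√2447681)/3 ≈ 1927.2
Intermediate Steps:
d(A, y) = √(A² + y²)/3
√(d(-1409, -680) + 3713701) = √(√((-1409)² + (-680)²)/3 + 3713701) = √(√(1985281 + 462400)/3 + 3713701) = √(√2447681/3 + 3713701) = √(3713701 + √2447681/3)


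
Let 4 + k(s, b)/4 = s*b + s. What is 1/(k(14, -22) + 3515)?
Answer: 1/2323 ≈ 0.00043048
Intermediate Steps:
k(s, b) = -16 + 4*s + 4*b*s (k(s, b) = -16 + 4*(s*b + s) = -16 + 4*(b*s + s) = -16 + 4*(s + b*s) = -16 + (4*s + 4*b*s) = -16 + 4*s + 4*b*s)
1/(k(14, -22) + 3515) = 1/((-16 + 4*14 + 4*(-22)*14) + 3515) = 1/((-16 + 56 - 1232) + 3515) = 1/(-1192 + 3515) = 1/2323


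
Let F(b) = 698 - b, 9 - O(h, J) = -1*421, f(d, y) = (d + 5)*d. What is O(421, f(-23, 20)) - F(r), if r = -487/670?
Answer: -180047/670 ≈ -268.73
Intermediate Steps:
f(d, y) = d*(5 + d) (f(d, y) = (5 + d)*d = d*(5 + d))
O(h, J) = 430 (O(h, J) = 9 - (-1)*421 = 9 - 1*(-421) = 9 + 421 = 430)
r = -487/670 (r = -487*1/670 = -487/670 ≈ -0.72687)
O(421, f(-23, 20)) - F(r) = 430 - (698 - 1*(-487/670)) = 430 - (698 + 487/670) = 430 - 1*468147/670 = 430 - 468147/670 = -180047/670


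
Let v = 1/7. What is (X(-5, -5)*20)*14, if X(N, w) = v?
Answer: 40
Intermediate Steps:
v = 1/7 ≈ 0.14286
X(N, w) = 1/7
(X(-5, -5)*20)*14 = ((1/7)*20)*14 = (20/7)*14 = 40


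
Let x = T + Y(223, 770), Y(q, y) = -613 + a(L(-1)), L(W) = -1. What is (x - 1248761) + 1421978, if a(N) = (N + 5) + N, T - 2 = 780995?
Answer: 953604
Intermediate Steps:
T = 780997 (T = 2 + 780995 = 780997)
a(N) = 5 + 2*N (a(N) = (5 + N) + N = 5 + 2*N)
Y(q, y) = -610 (Y(q, y) = -613 + (5 + 2*(-1)) = -613 + (5 - 2) = -613 + 3 = -610)
x = 780387 (x = 780997 - 610 = 780387)
(x - 1248761) + 1421978 = (780387 - 1248761) + 1421978 = -468374 + 1421978 = 953604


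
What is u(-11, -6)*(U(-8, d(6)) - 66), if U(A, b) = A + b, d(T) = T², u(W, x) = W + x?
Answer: 646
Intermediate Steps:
u(-11, -6)*(U(-8, d(6)) - 66) = (-11 - 6)*((-8 + 6²) - 66) = -17*((-8 + 36) - 66) = -17*(28 - 66) = -17*(-38) = 646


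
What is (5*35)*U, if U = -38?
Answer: -6650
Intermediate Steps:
(5*35)*U = (5*35)*(-38) = 175*(-38) = -6650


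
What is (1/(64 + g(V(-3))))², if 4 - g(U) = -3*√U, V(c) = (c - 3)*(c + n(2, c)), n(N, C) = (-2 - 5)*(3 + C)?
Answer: 2393/9954722 - 306*√2/4977361 ≈ 0.00015344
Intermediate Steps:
n(N, C) = -21 - 7*C (n(N, C) = -7*(3 + C) = -21 - 7*C)
V(c) = (-21 - 6*c)*(-3 + c) (V(c) = (c - 3)*(c + (-21 - 7*c)) = (-3 + c)*(-21 - 6*c) = (-21 - 6*c)*(-3 + c))
g(U) = 4 + 3*√U (g(U) = 4 - (-3)*√U = 4 + 3*√U)
(1/(64 + g(V(-3))))² = (1/(64 + (4 + 3*√(63 - 6*(-3)² - 3*(-3)))))² = (1/(64 + (4 + 3*√(63 - 6*9 + 9))))² = (1/(64 + (4 + 3*√(63 - 54 + 9))))² = (1/(64 + (4 + 3*√18)))² = (1/(64 + (4 + 3*(3*√2))))² = (1/(64 + (4 + 9*√2)))² = (1/(68 + 9*√2))² = (68 + 9*√2)⁻²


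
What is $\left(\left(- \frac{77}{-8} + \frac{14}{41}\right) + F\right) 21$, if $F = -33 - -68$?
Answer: $\frac{309729}{328} \approx 944.3$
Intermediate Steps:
$F = 35$ ($F = -33 + 68 = 35$)
$\left(\left(- \frac{77}{-8} + \frac{14}{41}\right) + F\right) 21 = \left(\left(- \frac{77}{-8} + \frac{14}{41}\right) + 35\right) 21 = \left(\left(\left(-77\right) \left(- \frac{1}{8}\right) + 14 \cdot \frac{1}{41}\right) + 35\right) 21 = \left(\left(\frac{77}{8} + \frac{14}{41}\right) + 35\right) 21 = \left(\frac{3269}{328} + 35\right) 21 = \frac{14749}{328} \cdot 21 = \frac{309729}{328}$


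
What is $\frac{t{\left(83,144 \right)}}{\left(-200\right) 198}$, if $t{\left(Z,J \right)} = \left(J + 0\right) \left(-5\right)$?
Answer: $\frac{1}{55} \approx 0.018182$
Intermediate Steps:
$t{\left(Z,J \right)} = - 5 J$ ($t{\left(Z,J \right)} = J \left(-5\right) = - 5 J$)
$\frac{t{\left(83,144 \right)}}{\left(-200\right) 198} = \frac{\left(-5\right) 144}{\left(-200\right) 198} = - \frac{720}{-39600} = \left(-720\right) \left(- \frac{1}{39600}\right) = \frac{1}{55}$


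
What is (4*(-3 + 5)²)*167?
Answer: 2672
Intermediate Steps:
(4*(-3 + 5)²)*167 = (4*2²)*167 = (4*4)*167 = 16*167 = 2672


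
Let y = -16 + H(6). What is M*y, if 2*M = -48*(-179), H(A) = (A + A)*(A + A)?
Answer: 549888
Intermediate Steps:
H(A) = 4*A² (H(A) = (2*A)*(2*A) = 4*A²)
M = 4296 (M = (-48*(-179))/2 = (½)*8592 = 4296)
y = 128 (y = -16 + 4*6² = -16 + 4*36 = -16 + 144 = 128)
M*y = 4296*128 = 549888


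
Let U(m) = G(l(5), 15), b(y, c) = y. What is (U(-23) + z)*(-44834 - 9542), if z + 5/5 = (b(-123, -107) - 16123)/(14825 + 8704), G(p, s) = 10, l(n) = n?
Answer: -10631323640/23529 ≈ -4.5184e+5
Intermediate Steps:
U(m) = 10
z = -39775/23529 (z = -1 + (-123 - 16123)/(14825 + 8704) = -1 - 16246/23529 = -39775/23529 ≈ -1.6905)
(U(-23) + z)*(-44834 - 9542) = (10 - 39775/23529)*(-44834 - 9542) = (195515/23529)*(-54376) = -10631323640/23529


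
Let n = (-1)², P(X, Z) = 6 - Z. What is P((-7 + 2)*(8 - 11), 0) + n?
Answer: 7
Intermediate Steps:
n = 1
P((-7 + 2)*(8 - 11), 0) + n = (6 - 1*0) + 1 = (6 + 0) + 1 = 6 + 1 = 7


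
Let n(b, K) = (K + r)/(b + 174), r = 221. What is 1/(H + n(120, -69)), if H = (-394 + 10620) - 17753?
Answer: -147/1106393 ≈ -0.00013286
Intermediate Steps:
H = -7527 (H = 10226 - 17753 = -7527)
n(b, K) = (221 + K)/(174 + b) (n(b, K) = (K + 221)/(b + 174) = (221 + K)/(174 + b))
1/(H + n(120, -69)) = 1/(-7527 + (221 - 69)/(174 + 120)) = 1/(-7527 + 152/294) = 1/(-7527 + (1/294)*152) = 1/(-7527 + 76/147) = 1/(-1106393/147) = -147/1106393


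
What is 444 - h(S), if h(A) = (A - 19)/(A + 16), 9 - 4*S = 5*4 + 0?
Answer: 23619/53 ≈ 445.64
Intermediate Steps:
S = -11/4 (S = 9/4 - (5*4 + 0)/4 = 9/4 - (20 + 0)/4 = 9/4 - ¼*20 = 9/4 - 5 = -11/4 ≈ -2.7500)
h(A) = (-19 + A)/(16 + A)
444 - h(S) = 444 - (-19 - 11/4)/(16 - 11/4) = 444 - (-87)/(53/4*4) = 444 - 4*(-87)/(53*4) = 444 - 1*(-87/53) = 444 + 87/53 = 23619/53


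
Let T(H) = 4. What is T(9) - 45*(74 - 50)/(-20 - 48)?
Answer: 338/17 ≈ 19.882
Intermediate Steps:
T(9) - 45*(74 - 50)/(-20 - 48) = 4 - 45*(74 - 50)/(-20 - 48) = 4 - 1080/(-68) = 4 - 1080*(-1)/68 = 4 - 45*(-6/17) = 4 + 270/17 = 338/17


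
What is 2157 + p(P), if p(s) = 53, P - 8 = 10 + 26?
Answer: 2210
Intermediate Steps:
P = 44 (P = 8 + (10 + 26) = 8 + 36 = 44)
2157 + p(P) = 2157 + 53 = 2210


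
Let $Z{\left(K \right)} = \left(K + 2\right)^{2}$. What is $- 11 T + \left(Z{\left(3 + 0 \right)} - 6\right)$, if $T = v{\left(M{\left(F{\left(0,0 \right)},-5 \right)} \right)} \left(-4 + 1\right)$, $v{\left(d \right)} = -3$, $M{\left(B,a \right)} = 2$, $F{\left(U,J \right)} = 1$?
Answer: $-80$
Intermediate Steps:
$Z{\left(K \right)} = \left(2 + K\right)^{2}$
$T = 9$ ($T = - 3 \left(-4 + 1\right) = \left(-3\right) \left(-3\right) = 9$)
$- 11 T + \left(Z{\left(3 + 0 \right)} - 6\right) = \left(-11\right) 9 + \left(\left(2 + \left(3 + 0\right)\right)^{2} - 6\right) = -99 - \left(6 - \left(2 + 3\right)^{2}\right) = -99 - \left(6 - 5^{2}\right) = -99 + \left(25 - 6\right) = -99 + 19 = -80$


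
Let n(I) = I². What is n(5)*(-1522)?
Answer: -38050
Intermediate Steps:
n(5)*(-1522) = 5²*(-1522) = 25*(-1522) = -38050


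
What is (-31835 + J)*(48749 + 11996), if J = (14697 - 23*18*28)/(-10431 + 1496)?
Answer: -3455768835670/1787 ≈ -1.9338e+9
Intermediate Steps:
J = -621/1787 (J = (14697 - 414*28)/(-8935) = (14697 - 11592)*(-1/8935) = 3105*(-1/8935) = -621/1787 ≈ -0.34751)
(-31835 + J)*(48749 + 11996) = (-31835 - 621/1787)*(48749 + 11996) = -56889766/1787*60745 = -3455768835670/1787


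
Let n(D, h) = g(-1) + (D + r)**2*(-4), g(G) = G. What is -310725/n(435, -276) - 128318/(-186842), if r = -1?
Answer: 3094689392/2815428677 ≈ 1.0992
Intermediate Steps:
n(D, h) = -1 - 4*(-1 + D)**2 (n(D, h) = -1 + (D - 1)**2*(-4) = -1 + (-1 + D)**2*(-4) = -1 - 4*(-1 + D)**2)
-310725/n(435, -276) - 128318/(-186842) = -310725/(-1 - 4*(-1 + 435)**2) - 128318/(-186842) = -310725/(-1 - 4*434**2) - 128318*(-1/186842) = -310725/(-1 - 4*188356) + 64159/93421 = -310725/(-1 - 753424) + 64159/93421 = -310725/(-753425) + 64159/93421 = -310725*(-1/753425) + 64159/93421 = 12429/30137 + 64159/93421 = 3094689392/2815428677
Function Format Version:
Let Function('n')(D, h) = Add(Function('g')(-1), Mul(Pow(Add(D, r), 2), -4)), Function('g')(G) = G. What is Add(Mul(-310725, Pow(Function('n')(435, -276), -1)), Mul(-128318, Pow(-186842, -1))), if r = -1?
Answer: Rational(3094689392, 2815428677) ≈ 1.0992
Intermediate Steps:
Function('n')(D, h) = Add(-1, Mul(-4, Pow(Add(-1, D), 2))) (Function('n')(D, h) = Add(-1, Mul(Pow(Add(D, -1), 2), -4)) = Add(-1, Mul(Pow(Add(-1, D), 2), -4)) = Add(-1, Mul(-4, Pow(Add(-1, D), 2))))
Add(Mul(-310725, Pow(Function('n')(435, -276), -1)), Mul(-128318, Pow(-186842, -1))) = Add(Mul(-310725, Pow(Add(-1, Mul(-4, Pow(Add(-1, 435), 2))), -1)), Mul(-128318, Pow(-186842, -1))) = Add(Mul(-310725, Pow(Add(-1, Mul(-4, Pow(434, 2))), -1)), Mul(-128318, Rational(-1, 186842))) = Add(Mul(-310725, Pow(Add(-1, Mul(-4, 188356)), -1)), Rational(64159, 93421)) = Add(Mul(-310725, Pow(Add(-1, -753424), -1)), Rational(64159, 93421)) = Add(Mul(-310725, Pow(-753425, -1)), Rational(64159, 93421)) = Add(Mul(-310725, Rational(-1, 753425)), Rational(64159, 93421)) = Add(Rational(12429, 30137), Rational(64159, 93421)) = Rational(3094689392, 2815428677)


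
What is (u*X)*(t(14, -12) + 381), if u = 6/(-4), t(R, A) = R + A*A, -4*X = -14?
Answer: -11319/4 ≈ -2829.8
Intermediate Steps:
X = 7/2 (X = -¼*(-14) = 7/2 ≈ 3.5000)
t(R, A) = R + A²
u = -3/2 (u = 6*(-¼) = -3/2 ≈ -1.5000)
(u*X)*(t(14, -12) + 381) = (-3/2*7/2)*((14 + (-12)²) + 381) = -21*((14 + 144) + 381)/4 = -21*(158 + 381)/4 = -21/4*539 = -11319/4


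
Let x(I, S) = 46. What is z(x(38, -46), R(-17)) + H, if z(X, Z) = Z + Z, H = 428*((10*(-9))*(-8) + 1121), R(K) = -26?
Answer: 787896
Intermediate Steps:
H = 787948 (H = 428*(-90*(-8) + 1121) = 428*(720 + 1121) = 428*1841 = 787948)
z(X, Z) = 2*Z
z(x(38, -46), R(-17)) + H = 2*(-26) + 787948 = -52 + 787948 = 787896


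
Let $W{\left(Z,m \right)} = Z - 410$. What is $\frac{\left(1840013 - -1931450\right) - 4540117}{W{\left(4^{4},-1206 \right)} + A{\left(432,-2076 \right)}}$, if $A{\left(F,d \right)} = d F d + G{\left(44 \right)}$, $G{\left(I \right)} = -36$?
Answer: $- \frac{384327}{930911521} \approx -0.00041285$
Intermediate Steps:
$A{\left(F,d \right)} = -36 + F d^{2}$ ($A{\left(F,d \right)} = d F d - 36 = F d d - 36 = F d^{2} - 36 = -36 + F d^{2}$)
$W{\left(Z,m \right)} = -410 + Z$ ($W{\left(Z,m \right)} = Z - 410 = -410 + Z$)
$\frac{\left(1840013 - -1931450\right) - 4540117}{W{\left(4^{4},-1206 \right)} + A{\left(432,-2076 \right)}} = \frac{\left(1840013 - -1931450\right) - 4540117}{\left(-410 + 4^{4}\right) - \left(36 - 432 \left(-2076\right)^{2}\right)} = \frac{\left(1840013 + 1931450\right) - 4540117}{\left(-410 + 256\right) + \left(-36 + 432 \cdot 4309776\right)} = \frac{3771463 - 4540117}{-154 + \left(-36 + 1861823232\right)} = - \frac{768654}{-154 + 1861823196} = - \frac{768654}{1861823042} = \left(-768654\right) \frac{1}{1861823042} = - \frac{384327}{930911521}$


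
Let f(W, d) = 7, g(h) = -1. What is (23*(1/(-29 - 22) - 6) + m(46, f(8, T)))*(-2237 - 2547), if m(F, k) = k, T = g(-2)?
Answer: 32071936/51 ≈ 6.2886e+5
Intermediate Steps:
T = -1
(23*(1/(-29 - 22) - 6) + m(46, f(8, T)))*(-2237 - 2547) = (23*(1/(-29 - 22) - 6) + 7)*(-2237 - 2547) = (23*(1/(-51) - 6) + 7)*(-4784) = (23*(-1/51 - 6) + 7)*(-4784) = (23*(-307/51) + 7)*(-4784) = (-7061/51 + 7)*(-4784) = -6704/51*(-4784) = 32071936/51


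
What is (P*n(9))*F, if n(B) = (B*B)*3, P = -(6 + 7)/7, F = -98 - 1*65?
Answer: 514917/7 ≈ 73560.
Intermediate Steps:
F = -163 (F = -98 - 65 = -163)
P = -13/7 ≈ -1.8571
n(B) = 3*B² (n(B) = B²*3 = 3*B²)
(P*n(9))*F = -39*9²/7*(-163) = -39*81/7*(-163) = -13/7*243*(-163) = -3159/7*(-163) = 514917/7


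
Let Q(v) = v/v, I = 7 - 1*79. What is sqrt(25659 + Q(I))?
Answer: 2*sqrt(6415) ≈ 160.19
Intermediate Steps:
I = -72 (I = 7 - 79 = -72)
Q(v) = 1
sqrt(25659 + Q(I)) = sqrt(25659 + 1) = sqrt(25660) = 2*sqrt(6415)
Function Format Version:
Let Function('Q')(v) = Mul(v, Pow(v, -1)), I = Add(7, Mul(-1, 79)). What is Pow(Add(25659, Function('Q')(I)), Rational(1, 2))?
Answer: Mul(2, Pow(6415, Rational(1, 2))) ≈ 160.19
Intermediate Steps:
I = -72 (I = Add(7, -79) = -72)
Function('Q')(v) = 1
Pow(Add(25659, Function('Q')(I)), Rational(1, 2)) = Pow(Add(25659, 1), Rational(1, 2)) = Pow(25660, Rational(1, 2)) = Mul(2, Pow(6415, Rational(1, 2)))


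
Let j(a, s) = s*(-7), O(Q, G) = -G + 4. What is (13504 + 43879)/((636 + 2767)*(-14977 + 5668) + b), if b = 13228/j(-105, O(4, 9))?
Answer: -2008405/1108735217 ≈ -0.0018114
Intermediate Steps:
O(Q, G) = 4 - G
j(a, s) = -7*s
b = 13228/35 (b = 13228/((-7*(4 - 1*9))) = 13228/((-7*(4 - 9))) = 13228/((-7*(-5))) = 13228/35 ≈ 377.94)
(13504 + 43879)/((636 + 2767)*(-14977 + 5668) + b) = (13504 + 43879)/((636 + 2767)*(-14977 + 5668) + 13228/35) = 57383/(3403*(-9309) + 13228/35) = 57383/(-31678527 + 13228/35) = 57383/(-1108735217/35) = 57383*(-35/1108735217) = -2008405/1108735217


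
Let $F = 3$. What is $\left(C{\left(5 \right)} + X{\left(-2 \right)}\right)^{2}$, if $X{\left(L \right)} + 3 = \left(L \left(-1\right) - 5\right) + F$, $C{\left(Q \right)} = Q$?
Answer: $4$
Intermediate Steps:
$X{\left(L \right)} = -5 - L$ ($X{\left(L \right)} = -3 + \left(\left(L \left(-1\right) - 5\right) + 3\right) = -3 + \left(\left(- L - 5\right) + 3\right) = -3 + \left(\left(-5 - L\right) + 3\right) = -3 - \left(2 + L\right) = -5 - L$)
$\left(C{\left(5 \right)} + X{\left(-2 \right)}\right)^{2} = \left(5 - 3\right)^{2} = 2^{2} = 4$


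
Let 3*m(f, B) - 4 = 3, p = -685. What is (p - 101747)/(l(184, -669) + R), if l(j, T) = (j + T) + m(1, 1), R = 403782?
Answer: -153648/604949 ≈ -0.25398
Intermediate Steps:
m(f, B) = 7/3 (m(f, B) = 4/3 + (⅓)*3 = 4/3 + 1 = 7/3)
l(j, T) = 7/3 + T + j (l(j, T) = (j + T) + 7/3 = (T + j) + 7/3 = 7/3 + T + j)
(p - 101747)/(l(184, -669) + R) = (-685 - 101747)/((7/3 - 669 + 184) + 403782) = -102432/(-1448/3 + 403782) = -102432/1209898/3 = -102432*3/1209898 = -153648/604949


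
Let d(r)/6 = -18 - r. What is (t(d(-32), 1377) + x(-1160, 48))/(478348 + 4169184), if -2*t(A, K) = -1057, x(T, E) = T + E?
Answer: -1167/9295064 ≈ -0.00012555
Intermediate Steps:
x(T, E) = E + T
d(r) = -108 - 6*r (d(r) = 6*(-18 - r) = -108 - 6*r)
t(A, K) = 1057/2 (t(A, K) = -1/2*(-1057) = 1057/2)
(t(d(-32), 1377) + x(-1160, 48))/(478348 + 4169184) = (1057/2 + (48 - 1160))/(478348 + 4169184) = (1057/2 - 1112)/4647532 = -1167/2*1/4647532 = -1167/9295064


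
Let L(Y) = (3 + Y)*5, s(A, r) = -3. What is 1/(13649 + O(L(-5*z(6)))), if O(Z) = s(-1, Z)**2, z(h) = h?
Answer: 1/13658 ≈ 7.3217e-5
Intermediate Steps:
L(Y) = 15 + 5*Y
O(Z) = 9 (O(Z) = (-3)**2 = 9)
1/(13649 + O(L(-5*z(6)))) = 1/(13649 + 9) = 1/13658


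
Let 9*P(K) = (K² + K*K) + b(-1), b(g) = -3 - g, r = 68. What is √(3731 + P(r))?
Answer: 5*√1713/3 ≈ 68.981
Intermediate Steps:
P(K) = -2/9 + 2*K²/9 (P(K) = ((K² + K*K) + (-3 - 1*(-1)))/9 = ((K² + K²) + (-3 + 1))/9 = (2*K² - 2)/9 = (-2 + 2*K²)/9 = -2/9 + 2*K²/9)
√(3731 + P(r)) = √(3731 + (-2/9 + (2/9)*68²)) = √(3731 + (-2/9 + (2/9)*4624)) = √(3731 + (-2/9 + 9248/9)) = √(3731 + 3082/3) = √(14275/3) = 5*√1713/3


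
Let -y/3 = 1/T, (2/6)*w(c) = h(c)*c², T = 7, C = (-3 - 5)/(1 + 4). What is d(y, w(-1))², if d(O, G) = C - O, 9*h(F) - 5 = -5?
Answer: 1681/1225 ≈ 1.3722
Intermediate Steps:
C = -8/5 ≈ -1.6000
h(F) = 0 (h(F) = 5/9 + (⅑)*(-5) = 5/9 - 5/9 = 0)
w(c) = 0 (w(c) = 3*(0*c²) = 3*0 = 0)
y = -3/7 ≈ -0.42857
d(O, G) = -8/5 - O
d(y, w(-1))² = (-8/5 - 1*(-3/7))² = (-8/5 + 3/7)² = (-41/35)² = 1681/1225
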